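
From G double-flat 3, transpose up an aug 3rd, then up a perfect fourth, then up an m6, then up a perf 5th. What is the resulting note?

Up an augmented third from Gbb3: Bb3 (5 semitones up).
Bb3 up a perfect fourth → Eb4 (5 semitones).
A minor sixth up from Eb4 is Cb5.
Up a perfect fifth from Cb5: Gb5 (7 semitones up).

G flat 5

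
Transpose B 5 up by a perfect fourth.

E 6

Four letter names up from B: E.
A perfect fourth is 5 semitones; 5 semitones up from B5 gives E6.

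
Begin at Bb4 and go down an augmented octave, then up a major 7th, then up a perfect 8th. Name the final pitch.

Ab5

Bb4 down an augmented octave → Bbb3 (13 semitones).
Up a major seventh from Bbb3: Ab4 (11 semitones up).
Ab4 up a perfect octave → Ab5 (12 semitones).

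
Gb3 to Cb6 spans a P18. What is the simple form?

P4

Subtracting seven from the interval number removes an octave: 18 − 14 = 4.
Quality carries through unchanged, so the simple form is a perfect fourth.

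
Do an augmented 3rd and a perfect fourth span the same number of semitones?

Yes

An augmented third = 5 semitones = a perfect fourth; enharmonically equal.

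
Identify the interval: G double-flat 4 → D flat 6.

G to D spans five letter names (G-A-B-C-D), plus an octave: a twelfth.
The perfect twelfth is 19 semitones; here we have 20, one semitone wider: augmented.
(Equivalently, a compound augmented fifth: an augmented fifth plus an octave.)

augmented 12th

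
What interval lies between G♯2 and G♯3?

G to G is the same letter name, plus an octave — that makes it an octave of some quality.
Counting semitones, G#2→G#3 is 12, which is the perfect octave.

P8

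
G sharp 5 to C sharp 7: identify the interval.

perfect eleventh

G to C spans four letter names (G-A-B-C), plus an octave, so the interval is some kind of eleventh.
G#5 to C#7 is 17 semitones, matching the perfect eleventh exactly, so the quality is perfect.
(Equivalently, a compound perfect fourth: a perfect fourth plus an octave.)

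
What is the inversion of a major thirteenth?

minor third

First reduce the compound major thirteenth to its simple form, a major sixth.
The rule of nine gives the new number: 9 − 6 = 3, so a sixth becomes a third.
And major becomes minor under inversion, so we get a minor third.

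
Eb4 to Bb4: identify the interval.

E to B spans five letter names (E-F-G-A-B), so the interval is some kind of fifth.
Counting semitones, Eb4→Bb4 is 7, which is the perfect fifth.

perfect fifth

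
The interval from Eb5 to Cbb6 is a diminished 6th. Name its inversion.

augmented third

Inverted interval numbers add to nine, so a sixth pairs with a third (6 + 3 = 9).
And diminished becomes augmented under inversion, so we get an augmented third.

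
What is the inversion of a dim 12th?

A4

First reduce the compound diminished twelfth to its simple form, a diminished fifth.
Interval numbers invert to sum to nine: 5 + 4 = 9, so a fifth inverts to a fourth.
And diminished becomes augmented under inversion, so we get an augmented fourth.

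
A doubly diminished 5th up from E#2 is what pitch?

Counting five letter names up from E lands on B.
A doubly diminished fifth spans 5 semitones, so from E#2 the target pitch is Bb2.

Bb2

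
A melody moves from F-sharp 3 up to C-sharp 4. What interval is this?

perfect fifth

F to C spans five letter names (F-G-A-B-C): a fifth.
Counting semitones, F#3→C#4 is 7, which is the perfect fifth.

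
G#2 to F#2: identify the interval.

M2

Descending from G#2 to F#2 is the same interval as ascending F#2 to G#2.
F to G spans two letter names (F-G), so the interval is some kind of second.
Counting semitones, F#2→G#2 is 2, which is the major second.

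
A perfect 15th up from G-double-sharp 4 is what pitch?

G-double-sharp 6

For a fifteenth the letter name doesn't change: still G, two octaves up.
Moving 24 semitones up from G##4 (the size of a perfect fifteenth) reaches G##6.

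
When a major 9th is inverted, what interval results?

m7

First reduce the compound major ninth to its simple form, a major second.
Inverted interval numbers add to nine, so a second pairs with a seventh (2 + 7 = 9).
And major becomes minor under inversion, so we get a minor seventh.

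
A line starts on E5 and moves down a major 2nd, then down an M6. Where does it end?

F4

A major second down from E5 is D5.
Down a major sixth from D5: F4 (9 semitones down).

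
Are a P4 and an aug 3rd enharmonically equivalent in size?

Yes

A perfect fourth spans 5 semitones, and an augmented third also spans 5 semitones — they're enharmonic.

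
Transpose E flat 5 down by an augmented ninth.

Two letters down from E (plus an octave) reaches D.
An augmented ninth is 15 semitones; 15 semitones down from Eb5 gives Dbb4.

D double-flat 4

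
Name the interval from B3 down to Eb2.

Descending from B3 to Eb2 is the same interval as ascending Eb2 to B3.
E to B spans five letter names (E-F-G-A-B), plus an octave, so the interval is some kind of twelfth.
Eb2 to B3 spans 20 semitones — one semitone wider than the perfect twelfth (19) — giving an augmented twelfth.
(Equivalently, a compound augmented fifth: an augmented fifth plus an octave.)

augmented twelfth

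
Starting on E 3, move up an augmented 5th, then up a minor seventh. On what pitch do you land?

E3 up an augmented fifth → B#3 (8 semitones).
A minor seventh up from B#3 is A#4.

A sharp 4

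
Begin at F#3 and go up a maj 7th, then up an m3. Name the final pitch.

Up a major seventh from F#3: E#4 (11 semitones up).
E#4 up a minor third → G#4 (3 semitones).

G#4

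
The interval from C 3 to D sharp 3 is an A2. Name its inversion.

d7

The rule of nine gives the new number: 9 − 2 = 7, so a second becomes a seventh.
The quality also flips — augmented becomes diminished — giving a diminished seventh.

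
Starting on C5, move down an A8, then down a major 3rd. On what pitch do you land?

An augmented octave down from C5 is Cb4.
Cb4 down a major third → Abb3 (4 semitones).

Abb3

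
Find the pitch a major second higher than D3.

E3

Counting two letter names up from D lands on E.
A major second is 2 semitones; 2 semitones up from D3 gives E3.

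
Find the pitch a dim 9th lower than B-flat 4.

A-sharp 3

Two letters down from B (plus an octave) reaches A.
Moving 12 semitones down from Bb4 (the size of a diminished ninth) reaches A#3.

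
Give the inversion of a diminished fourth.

Inverted interval numbers add to nine, so a fourth pairs with a fifth (4 + 5 = 9).
The quality also flips — diminished becomes augmented — giving an augmented fifth.

augmented 5th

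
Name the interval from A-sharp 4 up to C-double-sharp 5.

A to C spans three letter names (A-B-C) — that makes it a third of some quality.
Counting semitones, A#4→C##5 is 4, which is the major third.

major third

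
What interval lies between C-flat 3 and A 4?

augmented 13th

C to A spans six letter names (C-D-E-F-G-A), plus an octave — that makes it a thirteenth of some quality.
The major thirteenth is 21 semitones; here we have 22, one semitone wider: augmented.
(Equivalently, a compound augmented sixth: an augmented sixth plus an octave.)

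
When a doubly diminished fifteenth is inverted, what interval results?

First reduce the compound doubly diminished fifteenth to its simple form, a doubly diminished octave.
Inverted interval numbers add to nine, so an octave pairs with a unison (8 + 1 = 9).
Quality inverts too: doubly diminished becomes doubly augmented. That makes the inversion a doubly augmented unison.

doubly augmented 1st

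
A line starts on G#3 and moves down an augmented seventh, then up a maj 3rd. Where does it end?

Down an augmented seventh from G#3: Ab2 (12 semitones down).
Ab2 up a major third → C3 (4 semitones).

C3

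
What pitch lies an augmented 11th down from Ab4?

Ebb3

Counting four letter names plus an octave down from A lands on E.
An augmented eleventh spans 18 semitones, so from Ab4 the target pitch is Ebb3.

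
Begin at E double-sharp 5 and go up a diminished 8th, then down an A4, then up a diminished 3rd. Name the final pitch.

D flat 6

Up a diminished octave from E##5: E#6 (11 semitones up).
An augmented fourth down from E#6 is B5.
B5 up a diminished third → Db6 (2 semitones).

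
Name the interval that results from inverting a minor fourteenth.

First reduce the compound minor fourteenth to its simple form, a minor seventh.
Interval numbers invert to sum to nine: 7 + 2 = 9, so a seventh inverts to a second.
And minor becomes major under inversion, so we get a major second.

M2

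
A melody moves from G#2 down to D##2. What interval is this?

Descending from G#2 to D##2 is the same interval as ascending D##2 to G#2.
D to G spans four letter names (D-E-F-G) — that makes it a fourth of some quality.
D##2 to G#2 spans 4 semitones — one semitone narrower than the perfect fourth (5) — giving a diminished fourth.

diminished fourth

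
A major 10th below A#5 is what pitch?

F#4

Three letters down from A (plus an octave) reaches F.
A major tenth is 16 semitones; 16 semitones down from A#5 gives F#4.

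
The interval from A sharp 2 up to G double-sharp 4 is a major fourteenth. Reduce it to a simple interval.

Take out an octave (7 from the number): 14 − 7 = 7.
So a major fourteenth is an octave plus a major seventh. The quality is unchanged.

major 7th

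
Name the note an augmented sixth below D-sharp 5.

Six letter names down from D: F.
An augmented sixth is 10 semitones; 10 semitones down from D#5 gives F4.

F 4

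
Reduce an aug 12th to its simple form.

Each octave removed subtracts seven from the number: 12 − 7 = 5.
So an augmented twelfth is an octave plus an augmented fifth. The quality is unchanged.

augmented 5th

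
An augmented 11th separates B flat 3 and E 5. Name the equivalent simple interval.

augmented 4th

Each octave removed subtracts seven from the number: 11 − 7 = 4.
That makes an augmented eleventh a compound augmented fourth — an octave plus an augmented fourth.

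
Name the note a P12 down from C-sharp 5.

The twelfth's letter: C down five letter names plus an octave → F.
Moving 19 semitones down from C#5 (the size of a perfect twelfth) reaches F#3.

F-sharp 3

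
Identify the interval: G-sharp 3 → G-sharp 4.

G to G is the same letter name, plus an octave, so the interval is some kind of octave.
Counting semitones, G#3→G#4 is 12, which is the perfect octave.

P8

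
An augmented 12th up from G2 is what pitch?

D#4

The twelfth's letter: G up five letter names plus an octave → D.
An augmented twelfth is 20 semitones; 20 semitones up from G2 gives D#4.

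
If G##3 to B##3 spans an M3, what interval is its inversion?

minor 6th

Interval numbers invert to sum to nine: 3 + 6 = 9, so a third inverts to a sixth.
Quality inverts too: major becomes minor. That makes the inversion a minor sixth.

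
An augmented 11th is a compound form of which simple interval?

augmented fourth

Subtracting seven from the interval number removes an octave: 11 − 7 = 4.
So an augmented eleventh is an octave plus an augmented fourth. The quality is unchanged.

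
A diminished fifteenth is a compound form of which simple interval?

diminished 8th

Each octave removed subtracts seven from the number: 15 − 7 = 8.
Quality carries through unchanged, so the simple form is a diminished octave.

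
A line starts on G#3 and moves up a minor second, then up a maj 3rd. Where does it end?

C#4

G#3 up a minor second → A3 (1 semitone).
A major third up from A3 is C#4.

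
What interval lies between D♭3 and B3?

D to B spans six letter names (D-E-F-G-A-B): a sixth.
Db3 to B3 spans 10 semitones — one semitone wider than the major sixth (9) — giving an augmented sixth.

augmented sixth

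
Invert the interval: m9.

major 7th

First reduce the compound minor ninth to its simple form, a minor second.
The rule of nine gives the new number: 9 − 2 = 7, so a second becomes a seventh.
And minor becomes major under inversion, so we get a major seventh.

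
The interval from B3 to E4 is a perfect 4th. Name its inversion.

perfect 5th

Inverted interval numbers add to nine, so a fourth pairs with a fifth (4 + 5 = 9).
And perfect stays perfect under inversion, so we get a perfect fifth.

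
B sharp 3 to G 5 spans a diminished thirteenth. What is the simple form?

diminished 6th

Each octave removed subtracts seven from the number: 13 − 7 = 6.
Quality carries through unchanged, so the simple form is a diminished sixth.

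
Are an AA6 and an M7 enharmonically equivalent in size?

A doubly augmented sixth spans 11 semitones, and a major seventh also spans 11 semitones — they're enharmonic.

Yes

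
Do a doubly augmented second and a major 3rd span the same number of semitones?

Yes

Both span 4 semitones: a doubly augmented second and a major third are the same chromatic distance.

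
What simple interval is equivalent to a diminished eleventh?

Subtracting seven from the interval number removes an octave: 11 − 7 = 4.
That makes a diminished eleventh a compound diminished fourth — an octave plus a diminished fourth.

diminished 4th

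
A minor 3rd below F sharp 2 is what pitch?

Three letter names down from F: D.
A minor third spans 3 semitones, so from F#2 the target pitch is D#2.

D sharp 2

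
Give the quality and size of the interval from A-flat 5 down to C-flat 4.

major 13th

Descending from Ab5 to Cb4 is the same interval as ascending Cb4 to Ab5.
C to A spans six letter names (C-D-E-F-G-A), plus an octave — that makes it a thirteenth of some quality.
Cb4 to Ab5 is 21 semitones, matching the major thirteenth exactly, so the quality is major.
(Equivalently, a compound major sixth: a major sixth plus an octave.)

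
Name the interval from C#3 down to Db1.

Descending from C#3 to Db1 is the same interval as ascending Db1 to C#3.
D to C spans seven letter names (D-E-F-G-A-B-C), plus an octave, so the interval is some kind of fourteenth.
The major fourteenth is 23 semitones; here we have 24, one semitone wider: augmented.
(Equivalently, a compound augmented seventh: an augmented seventh plus an octave.)

augmented fourteenth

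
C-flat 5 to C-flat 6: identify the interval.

perfect octave

C to C is the same letter name, plus an octave: an octave.
Cb5 to Cb6 is 12 semitones, matching the perfect octave exactly, so the quality is perfect.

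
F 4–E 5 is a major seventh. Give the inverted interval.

m2

The rule of nine gives the new number: 9 − 7 = 2, so a seventh becomes a second.
The quality also flips — major becomes minor — giving a minor second.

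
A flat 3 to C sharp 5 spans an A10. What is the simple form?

A3

Take out an octave (7 from the number): 10 − 7 = 3.
Quality carries through unchanged, so the simple form is an augmented third.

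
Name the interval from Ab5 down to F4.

minor 10th

Descending from Ab5 to F4 is the same interval as ascending F4 to Ab5.
F to A spans three letter names (F-G-A), plus an octave — that makes it a tenth of some quality.
F4 to Ab5 is 15 semitones, a half step short of the major tenth (16), so this is minor.
(Equivalently, a compound minor third: a minor third plus an octave.)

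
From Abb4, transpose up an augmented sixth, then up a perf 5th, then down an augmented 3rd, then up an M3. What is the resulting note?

Up an augmented sixth from Abb4: F5 (10 semitones up).
A perfect fifth up from F5 is C6.
C6 down an augmented third → Abb5 (5 semitones).
Abb5 up a major third → Cb6 (4 semitones).

Cb6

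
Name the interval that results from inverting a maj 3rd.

m6

Inverted interval numbers add to nine, so a third pairs with a sixth (3 + 6 = 9).
The quality also flips — major becomes minor — giving a minor sixth.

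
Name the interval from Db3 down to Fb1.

Descending from Db3 to Fb1 is the same interval as ascending Fb1 to Db3.
F to D spans six letter names (F-G-A-B-C-D), plus an octave: a thirteenth.
Fb1 to Db3 is 21 semitones, matching the major thirteenth exactly, so the quality is major.
(Equivalently, a compound major sixth: a major sixth plus an octave.)

major thirteenth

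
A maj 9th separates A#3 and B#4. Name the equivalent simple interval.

Subtracting seven from the interval number removes an octave: 9 − 7 = 2.
That makes a major ninth a compound major second — an octave plus a major second.

M2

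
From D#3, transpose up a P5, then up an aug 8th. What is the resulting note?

A##4

Up a perfect fifth from D#3: A#3 (7 semitones up).
A#3 up an augmented octave → A##4 (13 semitones).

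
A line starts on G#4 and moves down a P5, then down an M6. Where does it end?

G#4 down a perfect fifth → C#4 (7 semitones).
Down a major sixth from C#4: E3 (9 semitones down).

E3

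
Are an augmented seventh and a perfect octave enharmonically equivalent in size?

An augmented seventh spans 12 semitones, and a perfect octave also spans 12 semitones — they're enharmonic.

Yes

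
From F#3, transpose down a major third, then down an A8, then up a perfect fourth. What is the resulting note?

Gb2

F#3 down a major third → D3 (4 semitones).
Down an augmented octave from D3: Db2 (13 semitones down).
Up a perfect fourth from Db2: Gb2 (5 semitones up).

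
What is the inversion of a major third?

Inverted interval numbers add to nine, so a third pairs with a sixth (3 + 6 = 9).
Quality inverts too: major becomes minor. That makes the inversion a minor sixth.

minor sixth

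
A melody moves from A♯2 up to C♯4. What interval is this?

A to C spans three letter names (A-B-C), plus an octave — that makes it a tenth of some quality.
A#2 to C#4 is 15 semitones, a half step short of the major tenth (16), so this is minor.
(Equivalently, a compound minor third: a minor third plus an octave.)

minor tenth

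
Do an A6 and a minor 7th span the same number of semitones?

Yes

Both span 10 semitones: an augmented sixth and a minor seventh are the same chromatic distance.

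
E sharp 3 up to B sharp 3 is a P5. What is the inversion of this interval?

The rule of nine gives the new number: 9 − 5 = 4, so a fifth becomes a fourth.
And perfect stays perfect under inversion, so we get a perfect fourth.

perfect 4th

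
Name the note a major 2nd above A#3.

B#3

The second takes the letter from A up to B.
Moving 2 semitones up from A#3 (the size of a major second) reaches B#3.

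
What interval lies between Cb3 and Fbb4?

diminished eleventh

C to F spans four letter names (C-D-E-F), plus an octave — that makes it an eleventh of some quality.
A perfect eleventh would be 17 semitones; Cb3 to Fbb4 is 16, one semitone narrower, so the interval is diminished.
(Equivalently, a compound diminished fourth: a diminished fourth plus an octave.)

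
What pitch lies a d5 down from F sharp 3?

Five letter names down from F: B.
Moving 6 semitones down from F#3 (the size of a diminished fifth) reaches B#2.

B sharp 2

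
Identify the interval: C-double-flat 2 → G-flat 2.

augmented 5th

C to G spans five letter names (C-D-E-F-G), so the interval is some kind of fifth.
The perfect fifth is 7 semitones; here we have 8, one semitone wider: augmented.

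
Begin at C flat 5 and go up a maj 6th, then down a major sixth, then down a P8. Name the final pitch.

C flat 4

Cb5 up a major sixth → Ab5 (9 semitones).
Ab5 down a major sixth → Cb5 (9 semitones).
Down a perfect octave from Cb5: Cb4 (12 semitones down).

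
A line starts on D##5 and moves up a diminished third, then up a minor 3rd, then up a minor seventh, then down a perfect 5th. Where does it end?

D##5 up a diminished third → F#5 (2 semitones).
A minor third up from F#5 is A5.
A minor seventh up from A5 is G6.
Down a perfect fifth from G6: C6 (7 semitones down).

C6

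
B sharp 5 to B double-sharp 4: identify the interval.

Descending from B#5 to B##4 is the same interval as ascending B##4 to B#5.
B to B is the same letter name, plus an octave — that makes it an octave of some quality.
B##4 to B#5 spans 11 semitones — one semitone narrower than the perfect octave (12) — giving a diminished octave.

diminished octave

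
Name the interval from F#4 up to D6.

minor 13th

F to D spans six letter names (F-G-A-B-C-D), plus an octave — that makes it a thirteenth of some quality.
F#4 to D6 is 20 semitones, a half step short of the major thirteenth (21), so this is minor.
(Equivalently, a compound minor sixth: a minor sixth plus an octave.)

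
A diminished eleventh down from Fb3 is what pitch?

The eleventh's letter: F down four letter names plus an octave → C.
A diminished eleventh spans 16 semitones, so from Fb3 the target pitch is C2.

C2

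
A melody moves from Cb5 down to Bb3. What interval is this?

Descending from Cb5 to Bb3 is the same interval as ascending Bb3 to Cb5.
B to C spans two letter names (B-C), plus an octave — that makes it a ninth of some quality.
A major ninth would be 14 semitones, but Bb3 to Cb5 is 13 — one semitone narrower, making it a minor ninth.
(Equivalently, a compound minor second: a minor second plus an octave.)

m9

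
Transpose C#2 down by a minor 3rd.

A#1

The third takes the letter from C down to A.
A minor third spans 3 semitones, so from C#2 the target pitch is A#1.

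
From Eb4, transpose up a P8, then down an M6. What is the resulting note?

Gb4

Eb4 up a perfect octave → Eb5 (12 semitones).
A major sixth down from Eb5 is Gb4.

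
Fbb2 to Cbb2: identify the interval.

Descending from Fbb2 to Cbb2 is the same interval as ascending Cbb2 to Fbb2.
C to F spans four letter names (C-D-E-F) — that makes it a fourth of some quality.
Cbb2 to Fbb2 is 5 semitones, matching the perfect fourth exactly, so the quality is perfect.

perfect fourth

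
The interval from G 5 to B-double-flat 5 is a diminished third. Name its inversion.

A6

The rule of nine gives the new number: 9 − 3 = 6, so a third becomes a sixth.
Quality inverts too: diminished becomes augmented. That makes the inversion an augmented sixth.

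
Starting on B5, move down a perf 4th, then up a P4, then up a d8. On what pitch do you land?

Bb6

A perfect fourth down from B5 is F#5.
F#5 up a perfect fourth → B5 (5 semitones).
Up a diminished octave from B5: Bb6 (11 semitones up).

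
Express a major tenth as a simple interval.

major third

Each octave removed subtracts seven from the number: 10 − 7 = 3.
Quality carries through unchanged, so the simple form is a major third.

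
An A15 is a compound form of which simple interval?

augmented 8th

Take out an octave (7 from the number): 15 − 7 = 8.
That makes an augmented fifteenth a compound augmented octave — an octave plus an augmented octave.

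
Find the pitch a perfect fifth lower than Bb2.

Counting five letter names down from B lands on E.
A perfect fifth spans 7 semitones, so from Bb2 the target pitch is Eb2.

Eb2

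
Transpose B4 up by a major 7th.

Seven letter names up from B: A.
A major seventh spans 11 semitones, so from B4 the target pitch is A#5.

A#5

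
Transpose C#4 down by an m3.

A#3

Three letter names down from C: A.
A minor third spans 3 semitones, so from C#4 the target pitch is A#3.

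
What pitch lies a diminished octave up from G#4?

An octave keeps the letter name G, an octave up from G.
Moving 11 semitones up from G#4 (the size of a diminished octave) reaches G5.

G5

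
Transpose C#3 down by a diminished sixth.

The sixth takes the letter from C down to E.
A diminished sixth spans 7 semitones, so from C#3 the target pitch is E##2.

E##2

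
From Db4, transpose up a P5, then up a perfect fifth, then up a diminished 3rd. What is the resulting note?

Up a perfect fifth from Db4: Ab4 (7 semitones up).
Ab4 up a perfect fifth → Eb5 (7 semitones).
Eb5 up a diminished third → Gbb5 (2 semitones).

Gbb5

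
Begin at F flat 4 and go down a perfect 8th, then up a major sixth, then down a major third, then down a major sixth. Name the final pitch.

Down a perfect octave from Fb4: Fb3 (12 semitones down).
A major sixth up from Fb3 is Db4.
Down a major third from Db4: Bbb3 (4 semitones down).
Down a major sixth from Bbb3: Dbb3 (9 semitones down).

D double-flat 3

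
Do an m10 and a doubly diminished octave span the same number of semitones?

15 semitones (minor tenth) vs 10 semitones (doubly diminished octave): not equal.

No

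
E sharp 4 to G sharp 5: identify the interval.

E to G spans three letter names (E-F-G), plus an octave — that makes it a tenth of some quality.
At 15 semitones, E#4→G#5 falls one short of a major tenth: minor.
(Equivalently, a compound minor third: a minor third plus an octave.)

minor tenth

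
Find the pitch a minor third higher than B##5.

D##6

Counting three letter names up from B lands on D.
A minor third spans 3 semitones, so from B##5 the target pitch is D##6.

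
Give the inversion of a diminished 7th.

augmented second

Interval numbers invert to sum to nine: 7 + 2 = 9, so a seventh inverts to a second.
Quality inverts too: diminished becomes augmented. That makes the inversion an augmented second.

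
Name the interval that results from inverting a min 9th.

First reduce the compound minor ninth to its simple form, a minor second.
The rule of nine gives the new number: 9 − 2 = 7, so a second becomes a seventh.
Quality inverts too: minor becomes major. That makes the inversion a major seventh.

M7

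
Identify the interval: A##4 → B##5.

A to B spans two letter names (A-B), plus an octave: a ninth.
The major ninth spans 14 semitones, and A##4 to B##5 is exactly 14 semitones — so this is a major ninth.
(Equivalently, a compound major second: a major second plus an octave.)

major 9th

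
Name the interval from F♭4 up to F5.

A8

F to F is the same letter name, plus an octave, so the interval is some kind of octave.
Fb4 to F5 spans 13 semitones — one semitone wider than the perfect octave (12) — giving an augmented octave.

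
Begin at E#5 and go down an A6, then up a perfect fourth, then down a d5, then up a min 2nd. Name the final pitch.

G4

An augmented sixth down from E#5 is G4.
G4 up a perfect fourth → C5 (5 semitones).
C5 down a diminished fifth → F#4 (6 semitones).
A minor second up from F#4 is G4.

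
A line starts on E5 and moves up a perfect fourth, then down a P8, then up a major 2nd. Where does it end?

B4

E5 up a perfect fourth → A5 (5 semitones).
A perfect octave down from A5 is A4.
A major second up from A4 is B4.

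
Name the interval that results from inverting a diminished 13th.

First reduce the compound diminished thirteenth to its simple form, a diminished sixth.
The rule of nine gives the new number: 9 − 6 = 3, so a sixth becomes a third.
Quality inverts too: diminished becomes augmented. That makes the inversion an augmented third.

augmented third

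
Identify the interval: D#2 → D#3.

perfect 8th

D to D is the same letter name, plus an octave — that makes it an octave of some quality.
D#2 to D#3 is 12 semitones, matching the perfect octave exactly, so the quality is perfect.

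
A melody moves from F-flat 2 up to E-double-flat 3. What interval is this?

minor seventh

F to E spans seven letter names (F-G-A-B-C-D-E): a seventh.
Fb2 to Ebb3 is 10 semitones, a half step short of the major seventh (11), so this is minor.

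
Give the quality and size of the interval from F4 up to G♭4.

minor second

F to G spans two letter names (F-G), so the interval is some kind of second.
A major second would be 2 semitones, but F4 to Gb4 is 1 — one semitone narrower, making it a minor second.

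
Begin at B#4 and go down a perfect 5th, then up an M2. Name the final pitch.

Down a perfect fifth from B#4: E#4 (7 semitones down).
E#4 up a major second → F##4 (2 semitones).

F##4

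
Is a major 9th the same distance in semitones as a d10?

Both span 14 semitones: a major ninth and a diminished tenth are the same chromatic distance.

Yes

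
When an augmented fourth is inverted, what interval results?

d5

The rule of nine gives the new number: 9 − 4 = 5, so a fourth becomes a fifth.
Quality inverts too: augmented becomes diminished. That makes the inversion a diminished fifth.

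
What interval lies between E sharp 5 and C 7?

E to C spans six letter names (E-F-G-A-B-C), plus an octave: a thirteenth.
The major thirteenth is 21 semitones; here we have 19, two semitones narrower: diminished.
(Equivalently, a compound diminished sixth: a diminished sixth plus an octave.)

diminished thirteenth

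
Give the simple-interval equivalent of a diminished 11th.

diminished fourth

Subtracting seven from the interval number removes an octave: 11 − 7 = 4.
That makes a diminished eleventh a compound diminished fourth — an octave plus a diminished fourth.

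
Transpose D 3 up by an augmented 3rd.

F-double-sharp 3

Counting three letter names up from D lands on F.
Moving 5 semitones up from D3 (the size of an augmented third) reaches F##3.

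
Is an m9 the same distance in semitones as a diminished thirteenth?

A minor ninth spans 13 semitones; a diminished thirteenth spans 19 semitones. They differ by 6.

No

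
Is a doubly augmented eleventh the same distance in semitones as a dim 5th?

19 semitones (doubly augmented eleventh) vs 6 semitones (diminished fifth): not equal.

No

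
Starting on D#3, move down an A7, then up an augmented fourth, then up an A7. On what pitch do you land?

D#3 down an augmented seventh → Eb2 (12 semitones).
Eb2 up an augmented fourth → A2 (6 semitones).
Up an augmented seventh from A2: G##3 (12 semitones up).

G##3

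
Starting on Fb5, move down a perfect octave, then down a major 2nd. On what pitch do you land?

Down a perfect octave from Fb5: Fb4 (12 semitones down).
Down a major second from Fb4: Ebb4 (2 semitones down).

Ebb4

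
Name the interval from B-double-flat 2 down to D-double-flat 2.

M6

Descending from Bbb2 to Dbb2 is the same interval as ascending Dbb2 to Bbb2.
D to B spans six letter names (D-E-F-G-A-B), so the interval is some kind of sixth.
Dbb2 to Bbb2 is 9 semitones, matching the major sixth exactly, so the quality is major.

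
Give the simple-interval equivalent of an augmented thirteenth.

augmented sixth

Each octave removed subtracts seven from the number: 13 − 7 = 6.
Quality carries through unchanged, so the simple form is an augmented sixth.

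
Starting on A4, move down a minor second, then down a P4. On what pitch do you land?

A4 down a minor second → G#4 (1 semitone).
G#4 down a perfect fourth → D#4 (5 semitones).

D#4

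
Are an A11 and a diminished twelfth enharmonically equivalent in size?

An augmented eleventh = 18 semitones = a diminished twelfth; enharmonically equal.

Yes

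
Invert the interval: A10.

d6

First reduce the compound augmented tenth to its simple form, an augmented third.
Inverted interval numbers add to nine, so a third pairs with a sixth (3 + 6 = 9).
And augmented becomes diminished under inversion, so we get a diminished sixth.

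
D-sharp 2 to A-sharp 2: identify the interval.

D to A spans five letter names (D-E-F-G-A): a fifth.
The perfect fifth spans 7 semitones, and D#2 to A#2 is exactly 7 semitones — so this is a perfect fifth.

perfect 5th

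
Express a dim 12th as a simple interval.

Each octave removed subtracts seven from the number: 12 − 7 = 5.
So a diminished twelfth is an octave plus a diminished fifth. The quality is unchanged.

d5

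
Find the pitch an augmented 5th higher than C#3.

Five letter names up from C: G.
An augmented fifth is 8 semitones; 8 semitones up from C#3 gives G##3.

G##3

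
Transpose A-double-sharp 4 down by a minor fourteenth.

B-double-sharp 2

Counting seven letter names plus an octave down from A lands on B.
A minor fourteenth spans 22 semitones, so from A##4 the target pitch is B##2.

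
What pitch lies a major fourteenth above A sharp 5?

G double-sharp 7

The fourteenth's letter: A up seven letter names plus an octave → G.
Moving 23 semitones up from A#5 (the size of a major fourteenth) reaches G##7.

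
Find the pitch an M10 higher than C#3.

E#4

The tenth's letter: C up three letter names plus an octave → E.
A major tenth spans 16 semitones, so from C#3 the target pitch is E#4.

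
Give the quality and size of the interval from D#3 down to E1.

major fourteenth

Descending from D#3 to E1 is the same interval as ascending E1 to D#3.
E to D spans seven letter names (E-F-G-A-B-C-D), plus an octave, so the interval is some kind of fourteenth.
Counting semitones, E1→D#3 is 23, which is the major fourteenth.
(Equivalently, a compound major seventh: a major seventh plus an octave.)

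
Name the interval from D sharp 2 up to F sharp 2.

D to F spans three letter names (D-E-F), so the interval is some kind of third.
At 3 semitones, D#2→F#2 falls one short of a major third: minor.

minor third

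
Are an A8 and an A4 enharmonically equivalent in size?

No

13 semitones (augmented octave) vs 6 semitones (augmented fourth): not equal.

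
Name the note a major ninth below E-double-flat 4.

Counting two letter names plus an octave down from E lands on D.
A major ninth spans 14 semitones, so from Ebb4 the target pitch is Dbb3.

D-double-flat 3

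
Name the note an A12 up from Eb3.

The twelfth's letter: E up five letter names plus an octave → B.
An augmented twelfth spans 20 semitones, so from Eb3 the target pitch is B4.

B4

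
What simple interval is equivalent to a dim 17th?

Take out 2 octaves (14 from the number): 17 − 14 = 3.
Quality carries through unchanged, so the simple form is a diminished third.

diminished 3rd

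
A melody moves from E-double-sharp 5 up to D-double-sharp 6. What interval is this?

minor seventh

E to D spans seven letter names (E-F-G-A-B-C-D): a seventh.
At 10 semitones, E##5→D##6 falls one short of a major seventh: minor.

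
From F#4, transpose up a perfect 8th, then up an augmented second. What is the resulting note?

Up a perfect octave from F#4: F#5 (12 semitones up).
Up an augmented second from F#5: G##5 (3 semitones up).

G##5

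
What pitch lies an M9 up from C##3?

D##4

The ninth's letter: C up two letter names plus an octave → D.
A major ninth spans 14 semitones, so from C##3 the target pitch is D##4.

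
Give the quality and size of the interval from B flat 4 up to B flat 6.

B to B is the same letter name, plus 2 octaves, so the interval is some kind of fifteenth.
Counting semitones, Bb4→Bb6 is 24, which is the perfect fifteenth.
(Equivalently, a compound perfect octave: a perfect octave plus an octave.)

perfect fifteenth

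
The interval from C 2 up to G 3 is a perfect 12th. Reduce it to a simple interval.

perfect fifth

Each octave removed subtracts seven from the number: 12 − 7 = 5.
So a perfect twelfth is an octave plus a perfect fifth. The quality is unchanged.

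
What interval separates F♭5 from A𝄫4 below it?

major sixth

Descending from Fb5 to Abb4 is the same interval as ascending Abb4 to Fb5.
A to F spans six letter names (A-B-C-D-E-F): a sixth.
Abb4 to Fb5 is 9 semitones, matching the major sixth exactly, so the quality is major.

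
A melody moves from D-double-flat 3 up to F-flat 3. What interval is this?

D to F spans three letter names (D-E-F) — that makes it a third of some quality.
Dbb3 to Fb3 is 4 semitones, matching the major third exactly, so the quality is major.

major 3rd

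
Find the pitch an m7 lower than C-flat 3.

Counting seven letter names down from C lands on D.
A minor seventh is 10 semitones; 10 semitones down from Cb3 gives Db2.

D-flat 2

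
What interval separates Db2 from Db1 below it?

P8

Descending from Db2 to Db1 is the same interval as ascending Db1 to Db2.
D to D is the same letter name, plus an octave, so the interval is some kind of octave.
Counting semitones, Db1→Db2 is 12, which is the perfect octave.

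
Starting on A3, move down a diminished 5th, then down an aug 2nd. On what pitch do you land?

C3

A diminished fifth down from A3 is D#3.
D#3 down an augmented second → C3 (3 semitones).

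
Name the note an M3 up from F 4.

A 4

Three letter names up from F: A.
A major third is 4 semitones; 4 semitones up from F4 gives A4.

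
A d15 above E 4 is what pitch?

For a fifteenth the letter name doesn't change: still E, two octaves up.
A diminished fifteenth is 23 semitones; 23 semitones up from E4 gives Eb6.

E flat 6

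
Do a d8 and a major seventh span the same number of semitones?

A diminished octave spans 11 semitones, and a major seventh also spans 11 semitones — they're enharmonic.

Yes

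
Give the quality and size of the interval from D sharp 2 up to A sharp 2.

perfect fifth

D to A spans five letter names (D-E-F-G-A), so the interval is some kind of fifth.
The perfect fifth spans 7 semitones, and D#2 to A#2 is exactly 7 semitones — so this is a perfect fifth.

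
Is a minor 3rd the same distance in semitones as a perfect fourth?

3 semitones (minor third) vs 5 semitones (perfect fourth): not equal.

No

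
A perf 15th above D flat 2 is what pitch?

D flat 4

The letter stays D (same as the start), shifted two octaves up.
A perfect fifteenth is 24 semitones; 24 semitones up from Db2 gives Db4.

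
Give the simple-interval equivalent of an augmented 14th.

Subtracting seven from the interval number removes an octave: 14 − 7 = 7.
So an augmented fourteenth is an octave plus an augmented seventh. The quality is unchanged.

A7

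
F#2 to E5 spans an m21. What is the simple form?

minor seventh

Take out 2 octaves (14 from the number): 21 − 14 = 7.
Quality carries through unchanged, so the simple form is a minor seventh.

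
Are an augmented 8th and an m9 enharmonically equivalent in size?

Yes

An augmented octave = 13 semitones = a minor ninth; enharmonically equal.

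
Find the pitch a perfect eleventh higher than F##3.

B#4

Counting four letter names plus an octave up from F lands on B.
A perfect eleventh spans 17 semitones, so from F##3 the target pitch is B#4.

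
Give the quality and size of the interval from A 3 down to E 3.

Descending from A3 to E3 is the same interval as ascending E3 to A3.
E to A spans four letter names (E-F-G-A): a fourth.
Counting semitones, E3→A3 is 5, which is the perfect fourth.

perfect fourth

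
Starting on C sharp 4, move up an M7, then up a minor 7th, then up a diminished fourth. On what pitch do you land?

D 6

C#4 up a major seventh → B#4 (11 semitones).
Up a minor seventh from B#4: A#5 (10 semitones up).
Up a diminished fourth from A#5: D6 (4 semitones up).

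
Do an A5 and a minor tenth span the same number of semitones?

No

8 semitones (augmented fifth) vs 15 semitones (minor tenth): not equal.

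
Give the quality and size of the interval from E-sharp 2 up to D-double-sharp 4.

major fourteenth

E to D spans seven letter names (E-F-G-A-B-C-D), plus an octave, so the interval is some kind of fourteenth.
Counting semitones, E#2→D##4 is 23, which is the major fourteenth.
(Equivalently, a compound major seventh: a major seventh plus an octave.)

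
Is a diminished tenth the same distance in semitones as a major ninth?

Yes

A diminished tenth spans 14 semitones, and a major ninth also spans 14 semitones — they're enharmonic.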